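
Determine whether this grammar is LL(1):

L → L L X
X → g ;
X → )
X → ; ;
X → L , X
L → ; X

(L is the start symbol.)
Relevant sets:
  FIRST(L) = { ';' }

For L:
  PREDICT(L → L L X) = { ';' }
  PREDICT(L → ';' X) = { ';' }
For X:
  PREDICT(X → g ';') = { 'g' }
  PREDICT(X → ')') = { ')' }
  PREDICT(X → ';' ';') = { ';' }
  PREDICT(X → L ',' X) = { ';' }

Conflict found: Predict set conflict for L: { ';' }
The grammar is NOT LL(1).

Answer: No. Predict set conflict for L: { ';' }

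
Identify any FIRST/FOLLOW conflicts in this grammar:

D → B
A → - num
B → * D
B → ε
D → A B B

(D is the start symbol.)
Yes. B → '*' D with FOLLOW(B) on { '*' }

A FIRST/FOLLOW conflict occurs when a non-terminal N has a nullable alternative N → β (β ⇒* ε) and another alternative N → α with FIRST(α) ∩ FOLLOW(N) ≠ ∅: on such a lookahead the parser cannot decide between expanding α and letting N vanish via β.

Nullable non-terminals: B, D.
FIRST sets used below: FIRST(B) = { '*', ε }, FIRST(A) = { '-' }

B: nullable alternative(s) B → ε; FOLLOW(B) = { $, '*' }
  B → * D: FIRST \ {ε} = { '*' } — overlaps FOLLOW(B) on { '*' }: CONFLICT
  B → ε: FIRST \ {ε} = { } — this is the only nullable alternative, skip

D: nullable alternative(s) D → B; FOLLOW(D) = { $, '*' }
  D → B: FIRST \ {ε} = { '*' } — this is the only nullable alternative, skip
  D → A B B: FIRST \ {ε} = { '-' } — disjoint from FOLLOW(D)

A has no nullable alternative, so no FIRST/FOLLOW check is needed there.

So the grammar has 1 FIRST/FOLLOW conflict (marked CONFLICT above).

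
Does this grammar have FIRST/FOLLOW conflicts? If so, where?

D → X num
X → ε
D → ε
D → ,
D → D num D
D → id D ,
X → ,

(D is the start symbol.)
A FIRST/FOLLOW conflict occurs when a non-terminal N has a nullable alternative N → β (β ⇒* ε) and another alternative N → α with FIRST(α) ∩ FOLLOW(N) ≠ ∅: on such a lookahead the parser cannot decide between expanding α and letting N vanish via β.

Nullable non-terminals: D, X.
FIRST sets used below: FIRST(X) = { ',', ε }, FIRST(D) = { ',', 'id', 'num', ε }

D: nullable alternative(s) D → ε; FOLLOW(D) = { $, ',', 'num' }
  D → X num: FIRST \ {ε} = { ',', 'num' } — overlaps FOLLOW(D) on { ',', 'num' }: CONFLICT
  D → ε: FIRST \ {ε} = { } — this is the only nullable alternative, skip
  D → ,: FIRST \ {ε} = { ',' } — overlaps FOLLOW(D) on { ',' }: CONFLICT
  D → D num D: FIRST \ {ε} = { ',', 'id', 'num' } — overlaps FOLLOW(D) on { ',', 'num' }: CONFLICT
  D → id D ,: FIRST \ {ε} = { 'id' } — disjoint from FOLLOW(D)

X: nullable alternative(s) X → ε; FOLLOW(X) = { 'num' }
  X → ε: FIRST \ {ε} = { } — this is the only nullable alternative, skip
  X → ,: FIRST \ {ε} = { ',' } — disjoint from FOLLOW(X)

So the grammar has 3 FIRST/FOLLOW conflicts (marked CONFLICT above).

Answer: Yes. D → X num with FOLLOW(D) on { ',', 'num' }; D → ',' with FOLLOW(D) on { ',' }; D → D num D with FOLLOW(D) on { ',', 'num' }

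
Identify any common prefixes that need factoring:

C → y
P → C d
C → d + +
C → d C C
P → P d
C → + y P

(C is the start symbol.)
Yes, C has productions with common prefix 'd'

Left-factoring is needed when two productions for the same non-terminal
share a common prefix on the right-hand side.

Productions for C:
  C → y
  C → d + +
  C → d C C
  C → + y P
Productions for P:
  P → C d
  P → P d

Found common prefix 'd' in productions for C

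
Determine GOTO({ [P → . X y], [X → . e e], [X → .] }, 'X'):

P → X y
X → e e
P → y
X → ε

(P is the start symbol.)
GOTO(I, 'X') = CLOSURE({ [A → αX.β] : [A → α.Xβ] ∈ I, X = 'X' })

Items with dot before 'X', with the dot advanced:
  [P → . X y] → [P → X . y]
Closure adds nothing (no advanced item has the dot before a non-terminal).

GOTO = { [P → X . y] }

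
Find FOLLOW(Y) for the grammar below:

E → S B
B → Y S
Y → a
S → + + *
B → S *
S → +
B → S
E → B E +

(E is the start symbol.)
To compute FOLLOW(Y), find every occurrence of Y on a right-hand side N → α Y β: add FIRST(β) \ {ε}, and if β is empty or nullable also add FOLLOW(N). Iterate to a fixed point.

In B → Y S: Y is followed by S, add FIRST(S) \ {ε} = { '+' }

Taking the union: FOLLOW(Y) = { '+' }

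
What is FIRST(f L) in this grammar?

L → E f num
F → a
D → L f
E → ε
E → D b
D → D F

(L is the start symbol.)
To compute FIRST(f L), process the symbols left to right:
Symbol f is a terminal. Add 'f' and stop.
FIRST(f L) = { 'f' }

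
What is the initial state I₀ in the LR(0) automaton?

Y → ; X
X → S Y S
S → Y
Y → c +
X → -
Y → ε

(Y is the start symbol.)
First, augment the grammar with Y' → Y
I₀ = CLOSURE({ [Y' → . Y] }):
  [Y' → . Y] has the dot before Y: add [Y → . ; X], [Y → . c +], [Y → .]
No further items can be added.

I₀ = { [Y → . ; X], [Y → . c +], [Y → .], [Y' → . Y] }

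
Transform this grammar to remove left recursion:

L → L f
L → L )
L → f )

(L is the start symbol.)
L is directly left-recursive. The standard transformation for
  A → A α₁ | ... | A α_m | β₁ | ... | β_n
is
  A  → β₁ A' | ... | β_n A'
  A' → α₁ A' | ... | α_m A' | ε

L → f ) becomes L → f ) L'
L → L f becomes L' → f L'
L → L ) becomes L' → ) L'
Add L' → ε

Resulting grammar:
L → f ) L'
L' → f L'
L' → ) L'
L' → ε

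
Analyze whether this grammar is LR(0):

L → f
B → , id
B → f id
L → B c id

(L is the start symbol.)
No. Shift-reduce conflict between [L → f .] and [B → f . id]

A grammar is LR(0) if no state in the canonical LR(0) collection has:
  - both a shift item (dot before a terminal) and a complete item (shift-reduce conflict), or
  - two or more complete items (reduce-reduce conflict; the accept item [L' → L .] counts as a complete item here).

Augment with L' → L and build the canonical LR(0) collection (I0 = CLOSURE({[L' → . L]}), then GOTO on every symbol after a dot until no new states appear). It has 9 states:
  I0: { [B → . , id], [B → . f id], [L → . B c id], [L → . f], [L' → . L] }  — shift
  I1: { [B → , . id] }  — shift
  I2: { [L → B . c id] }  — shift
  I3: { [L' → L .] }  — accept
  I4: { [B → f . id], [L → f .] }  — shift, reduce
  I5: { [B → f id .] }  — reduce
  I6: { [L → B c . id] }  — shift
  I7: { [L → B c id .] }  — reduce
  I8: { [B → , id .] }  — reduce

Conflict in state I4:
  Shift-reduce conflict between [L → f .] and [B → f . id]
So the grammar is NOT LR(0).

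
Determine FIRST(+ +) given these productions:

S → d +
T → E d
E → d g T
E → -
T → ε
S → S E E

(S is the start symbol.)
{ '+' }

To compute FIRST(+ +), process the symbols left to right:
Symbol + is a terminal. Add '+' and stop.
FIRST(+ +) = { '+' }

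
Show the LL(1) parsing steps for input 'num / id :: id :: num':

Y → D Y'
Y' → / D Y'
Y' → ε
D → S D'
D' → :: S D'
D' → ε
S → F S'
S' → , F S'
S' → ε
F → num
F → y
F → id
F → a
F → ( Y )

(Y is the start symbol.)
Stack is shown with the top on the left.

Stack           Input                    Action
-----------------------------------------------
Y $             num / id :: id :: num $  output Y → D Y'
D Y' $          num / id :: id :: num $  output D → S D'
S D' Y' $       num / id :: id :: num $  output S → F S'
F S' D' Y' $    num / id :: id :: num $  output F → num
num S' D' Y' $  num / id :: id :: num $  match 'num'
S' D' Y' $      / id :: id :: num $      output S' → ε
D' Y' $         / id :: id :: num $      output D' → ε
Y' $            / id :: id :: num $      output Y' → / D Y'
/ D Y' $        / id :: id :: num $      match '/'
D Y' $          id :: id :: num $        output D → S D'
S D' Y' $       id :: id :: num $        output S → F S'
F S' D' Y' $    id :: id :: num $        output F → id
id S' D' Y' $   id :: id :: num $        match 'id'
S' D' Y' $      :: id :: num $           output S' → ε
D' Y' $         :: id :: num $           output D' → :: S D'
:: S D' Y' $    :: id :: num $           match '::'
S D' Y' $       id :: num $              output S → F S'
F S' D' Y' $    id :: num $              output F → id
id S' D' Y' $   id :: num $              match 'id'
S' D' Y' $      :: num $                 output S' → ε
D' Y' $         :: num $                 output D' → :: S D'
:: S D' Y' $    :: num $                 match '::'
S D' Y' $       num $                    output S → F S'
F S' D' Y' $    num $                    output F → num
num S' D' Y' $  num $                    match 'num'
S' D' Y' $      $                        output S' → ε
D' Y' $         $                        output D' → ε
Y' $            $                        output Y' → ε
$               $                        accept

The string is accepted.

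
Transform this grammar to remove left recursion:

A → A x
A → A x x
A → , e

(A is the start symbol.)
A → , e A'
A' → x A'
A' → x x A'
A' → ε

A is directly left-recursive. The standard transformation for
  A → A α₁ | ... | A α_m | β₁ | ... | β_n
is
  A  → β₁ A' | ... | β_n A'
  A' → α₁ A' | ... | α_m A' | ε

A → , e becomes A → , e A'
A → A x becomes A' → x A'
A → A x x becomes A' → x x A'
Add A' → ε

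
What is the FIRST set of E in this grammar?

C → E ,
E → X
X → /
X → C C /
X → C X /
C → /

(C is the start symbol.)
{ '/' }

FIRST sets of the other non-terminals involved (by the same procedure, iterated to a fixed point):
  FIRST(X) = { '/' }

From E → X:
  - X is a non-terminal: add FIRST(X) \ {ε} = { '/' }
    X is not nullable, so stop

Collecting: FIRST(E) = { '/' }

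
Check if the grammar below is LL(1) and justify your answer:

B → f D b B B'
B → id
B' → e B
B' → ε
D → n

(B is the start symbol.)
A grammar is LL(1) if for each non-terminal N with multiple productions, the predict sets of those productions are pairwise disjoint, where PREDICT(N → α) = (FIRST(α) \ {ε}) ∪ (FOLLOW(N) if α ⇒* ε).

Relevant sets:
  FOLLOW(B') = { $, 'e' }

For B:
  PREDICT(B → f D b B B') = { 'f' }
  PREDICT(B → id) = { 'id' }
For B':
  PREDICT(B' → e B) = { 'e' }
  PREDICT(B' → ε) = { $, 'e' }
D has a single production, so nothing to check there.

Conflict found: Predict set conflict for B': { 'e' }
The grammar is NOT LL(1).

Answer: No. Predict set conflict for B': { 'e' }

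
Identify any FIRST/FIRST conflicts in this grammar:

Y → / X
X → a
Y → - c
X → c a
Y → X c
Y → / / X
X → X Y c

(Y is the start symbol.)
Yes. Y → '/' X / Y → '/' '/' X on { '/' }; X → a / X → X Y c on { 'a' }; X → c a / X → X Y c on { 'c' }

A FIRST/FIRST conflict occurs when two productions N → α and N → β for the same non-terminal have FIRST(α) ∩ FIRST(β) ≠ ∅ (with ε ∈ FIRST of a nullable right-hand side, so two nullable alternatives also conflict).

FIRST sets of the non-terminals at (or reachable through a nullable prefix from) the front of some alternative:
  FIRST(X) = { 'a', 'c' }

Productions for Y:
  Y → / X: FIRST = { '/' }
  Y → - c: FIRST = { '-' }
  Y → X c: FIRST = { 'a', 'c' }
  Y → / / X: FIRST = { '/' }
Productions for X:
  X → a: FIRST = { 'a' }
  X → c a: FIRST = { 'c' }
  X → X Y c: FIRST = { 'a', 'c' }

Conflict for Y: Y → / X and Y → / / X
  Overlap: { '/' }
Conflict for X: X → a and X → X Y c
  Overlap: { 'a' }
Conflict for X: X → c a and X → X Y c
  Overlap: { 'c' }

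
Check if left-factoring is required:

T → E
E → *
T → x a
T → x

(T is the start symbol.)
Left-factoring is needed when two productions for the same non-terminal
share a common prefix on the right-hand side.

Productions for T:
  T → E
  T → x a
  T → x

Found common prefix 'x' in productions for T

Answer: Yes, T has productions with common prefix 'x'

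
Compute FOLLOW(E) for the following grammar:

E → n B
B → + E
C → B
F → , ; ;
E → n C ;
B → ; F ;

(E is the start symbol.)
To compute FOLLOW(E), find every occurrence of E on a right-hand side N → α E β: add FIRST(β) \ {ε}, and if β is empty or nullable also add FOLLOW(N). Iterate to a fixed point.

E is the start symbol, so $ ∈ FOLLOW(E).
In B → + E: E is at the end, add FOLLOW(B)

The FOLLOW sets referred to above (computed the same way, to a fixed point):
  FOLLOW(B) = { $, ';' }

Taking the union: FOLLOW(E) = { $, ';' }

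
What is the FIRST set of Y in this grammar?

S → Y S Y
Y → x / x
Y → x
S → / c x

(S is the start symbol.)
{ 'x' }

To compute FIRST(Y), examine every production with Y on the left-hand side, reading each right-hand side left to right until a non-nullable symbol is reached.

From Y → x / x:
  - x is a terminal: add 'x' and stop
From Y → x:
  - x is a terminal: add 'x' and stop

Collecting: FIRST(Y) = { 'x' }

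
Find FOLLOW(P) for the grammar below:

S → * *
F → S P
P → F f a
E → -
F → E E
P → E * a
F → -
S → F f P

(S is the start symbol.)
In F → S P: P is at the end, add FOLLOW(F)
In S → F f P: P is at the end, add FOLLOW(S)

The FOLLOW sets referred to above (computed the same way, to a fixed point):
  FOLLOW(F) = { 'f' }
  FOLLOW(S) = { $, '*', '-' }

Taking the union: FOLLOW(P) = { $, '*', '-', 'f' }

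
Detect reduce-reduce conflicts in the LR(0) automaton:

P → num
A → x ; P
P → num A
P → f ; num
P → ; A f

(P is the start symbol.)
No reduce-reduce conflicts

A reduce-reduce conflict occurs when an LR(0) state has two complete items [A → α .] and [B → β .] — both call for a reduction, and with no lookahead the parser cannot choose between them.

Augment with P' → P and build the canonical LR(0) collection (I0 = CLOSURE({[P' → . P]}), then GOTO on every symbol after a dot until no new states appear). It has 13 states:
  I0: { [P → . ; A f], [P → . f ; num], [P → . num A], [P → . num], [P' → . P] }  — shift
  I1: { [A → . x ; P], [P → ; . A f] }  — shift
  I2: { [P' → P .] }  — accept
  I3: { [P → f . ; num] }  — shift
  I4: { [A → . x ; P], [P → num . A], [P → num .] }  — shift, reduce
  I5: { [P → num A .] }  — reduce
  I6: { [A → x . ; P] }  — shift
  I7: { [A → x ; . P], [P → . ; A f], [P → . f ; num], [P → . num A], [P → . num] }  — shift
  I8: { [A → x ; P .] }  — reduce
  I9: { [P → f ; . num] }  — shift
  I10: { [P → f ; num .] }  — reduce
  I11: { [P → ; A . f] }  — shift
  I12: { [P → ; A f .] }  — reduce

No state contains more than one complete item.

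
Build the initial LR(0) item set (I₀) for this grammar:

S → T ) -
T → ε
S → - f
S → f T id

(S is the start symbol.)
First, augment the grammar with S' → S
I₀ = CLOSURE({ [S' → . S] }):
  [S' → . S] has the dot before S: add [S → . T ) -], [S → . - f], [S → . f T id]
  [S → . T ) -] has the dot before T: add [T → .]
No further items can be added.

I₀ = { [S → . - f], [S → . T ) -], [S → . f T id], [S' → . S], [T → .] }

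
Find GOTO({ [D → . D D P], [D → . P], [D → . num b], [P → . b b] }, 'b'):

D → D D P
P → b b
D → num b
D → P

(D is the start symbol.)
GOTO(I, 'b') = CLOSURE({ [A → αX.β] : [A → α.Xβ] ∈ I, X = 'b' })

Items with dot before 'b', with the dot advanced:
  [P → . b b] → [P → b . b]
Closure adds nothing (no advanced item has the dot before a non-terminal).

GOTO = { [P → b . b] }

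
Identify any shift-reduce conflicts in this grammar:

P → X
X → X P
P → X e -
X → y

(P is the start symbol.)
A shift-reduce conflict occurs when an LR(0) state has both:
  - a complete (reduce) item [A → α .] (dot at the end), and
  - a shift item [B → β . c γ] (dot before a terminal).

Augment with P' → P and build the canonical LR(0) collection (I0 = CLOSURE({[P' → . P]}), then GOTO on every symbol after a dot until no new states appear). It has 7 states:
  I0: { [P → . X e -], [P → . X], [P' → . P], [X → . X P], [X → . y] }  — shift
  I1: { [P' → P .] }  — accept
  I2: { [P → . X e -], [P → . X], [P → X . e -], [P → X .], [X → . X P], [X → . y], [X → X . P] }  — shift, reduce
  I3: { [X → y .] }  — reduce
  I4: { [X → X P .] }  — reduce
  I5: { [P → X e . -] }  — shift
  I6: { [P → X e - .] }  — reduce

I2 contains reduce item [P → X .] and shift items [P → X . e -], [X → . y] — shift-reduce conflict.

Answer: Yes — I2: [P → X .] vs [P → X . e -]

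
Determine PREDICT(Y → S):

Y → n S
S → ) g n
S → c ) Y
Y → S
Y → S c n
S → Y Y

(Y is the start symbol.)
{ ')', 'c', 'n' }

PREDICT(Y → S) = (FIRST(RHS) \ {ε}) ∪ (FOLLOW(Y) if ε ∈ FIRST(RHS), i.e. RHS ⇒* ε)
FIRST(S) = { ')', 'c', 'n' }
FIRST(S) = { ')', 'c', 'n' }
ε ∉ FIRST(S), so FOLLOW(Y) is not added.
PREDICT(Y → S) = { ')', 'c', 'n' }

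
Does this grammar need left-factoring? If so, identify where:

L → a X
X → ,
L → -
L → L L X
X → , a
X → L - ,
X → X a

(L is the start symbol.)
Left-factoring is needed when two productions for the same non-terminal
share a common prefix on the right-hand side.

Productions for L:
  L → a X
  L → -
  L → L L X
Productions for X:
  X → ,
  X → , a
  X → L - ,
  X → X a

Found common prefix ',' in productions for X

Answer: Yes, X has productions with common prefix ','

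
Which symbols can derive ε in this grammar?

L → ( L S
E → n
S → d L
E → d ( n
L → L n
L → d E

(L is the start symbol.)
A non-terminal is nullable if it can derive ε (the empty string): either it has an ε-production, or it has a production whose right-hand side consists entirely of nullable non-terminals.

There are no ε-productions, so no non-terminal can derive ε.
No non-terminals are nullable.

Answer: None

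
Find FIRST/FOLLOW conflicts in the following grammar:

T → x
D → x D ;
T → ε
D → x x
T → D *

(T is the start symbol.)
No FIRST/FOLLOW conflicts.

A FIRST/FOLLOW conflict occurs when a non-terminal N has a nullable alternative N → β (β ⇒* ε) and another alternative N → α with FIRST(α) ∩ FOLLOW(N) ≠ ∅: on such a lookahead the parser cannot decide between expanding α and letting N vanish via β.

Nullable non-terminals: T.
FIRST sets used below: FIRST(D) = { 'x' }

T: nullable alternative(s) T → ε; FOLLOW(T) = { $ }
  T → x: FIRST \ {ε} = { 'x' } — disjoint from FOLLOW(T)
  T → ε: FIRST \ {ε} = { } — this is the only nullable alternative, skip
  T → D *: FIRST \ {ε} = { 'x' } — disjoint from FOLLOW(T)

D has no nullable alternative, so no FIRST/FOLLOW check is needed there.

No FIRST/FOLLOW conflicts found.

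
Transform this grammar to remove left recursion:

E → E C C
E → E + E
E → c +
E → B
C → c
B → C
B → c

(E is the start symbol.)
E is directly left-recursive. The standard transformation for
  A → A α₁ | ... | A α_m | β₁ | ... | β_n
is
  A  → β₁ A' | ... | β_n A'
  A' → α₁ A' | ... | α_m A' | ε

E → c + becomes E → c + E'
E → B becomes E → B E'
E → E C C becomes E' → C C E'
E → E + E becomes E' → + E E'
Add E' → ε

Productions for other non-terminals are unchanged:
  C → c
  B → C
  B → c

Resulting grammar:
E → c + E'
E → B E'
E' → C C E'
E' → + E E'
E' → ε
C → c
B → C
B → c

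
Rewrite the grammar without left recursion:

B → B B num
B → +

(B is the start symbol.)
B → + B'
B' → B num B'
B' → ε

B is directly left-recursive. The standard transformation for
  A → A α₁ | ... | A α_m | β₁ | ... | β_n
is
  A  → β₁ A' | ... | β_n A'
  A' → α₁ A' | ... | α_m A' | ε

B → + becomes B → + B'
B → B B num becomes B' → B num B'
Add B' → ε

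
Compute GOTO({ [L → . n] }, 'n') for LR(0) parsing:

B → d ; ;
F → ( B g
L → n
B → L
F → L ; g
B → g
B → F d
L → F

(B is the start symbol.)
GOTO(I, 'n') = CLOSURE({ [A → αX.β] : [A → α.Xβ] ∈ I, X = 'n' })

Items with dot before 'n', with the dot advanced:
  [L → . n] → [L → n .]
Closure adds nothing (no advanced item has the dot before a non-terminal).

GOTO = { [L → n .] }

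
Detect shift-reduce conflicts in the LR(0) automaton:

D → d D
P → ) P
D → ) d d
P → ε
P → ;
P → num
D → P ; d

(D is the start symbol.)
Augment with D' → D and build the canonical LR(0) collection (I0 = CLOSURE({[D' → . D]}), then GOTO on every symbol after a dot until no new states appear). It has 14 states:
  I0: { [D → . ) d d], [D → . P ; d], [D → . d D], [D' → . D], [P → . ) P], [P → . ;], [P → . num], [P → .] }  — shift, reduce
  I1: { [D → ) . d d], [P → ) . P], [P → . ) P], [P → . ;], [P → . num], [P → .] }  — shift, reduce
  I2: { [P → ; .] }  — reduce
  I3: { [D' → D .] }  — accept
  I4: { [D → P . ; d] }  — shift
  I5: { [D → . ) d d], [D → . P ; d], [D → . d D], [D → d . D], [P → . ) P], [P → . ;], [P → . num], [P → .] }  — shift, reduce
  I6: { [P → num .] }  — reduce
  I7: { [D → d D .] }  — reduce
  I8: { [D → P ; . d] }  — shift
  I9: { [D → P ; d .] }  — reduce
  I10: { [P → ) . P], [P → . ) P], [P → . ;], [P → . num], [P → .] }  — shift, reduce
  I11: { [P → ) P .] }  — reduce
  I12: { [D → ) d . d] }  — shift
  I13: { [D → ) d d .] }  — reduce

I0 contains reduce item [P → .] and shift items [D → . ) d d], [D → . d D], [P → . ) P], [P → . ;], [P → . num] — shift-reduce conflict.
I1 contains reduce item [P → .] and shift items [D → ) . d d], [P → . ) P], [P → . ;], [P → . num] — shift-reduce conflict.
I5 contains reduce item [P → .] and shift items [D → . ) d d], [D → . d D], [P → . ) P], [P → . ;], [P → . num] — shift-reduce conflict.
I10 contains reduce item [P → .] and shift items [P → . ) P], [P → . ;], [P → . num] — shift-reduce conflict.

Answer: Yes — I0: [P → .] vs [D → . ) d d]; I1: [P → .] vs [D → ) . d d]; I5: [P → .] vs [D → . ) d d]; I10: [P → .] vs [P → . ) P]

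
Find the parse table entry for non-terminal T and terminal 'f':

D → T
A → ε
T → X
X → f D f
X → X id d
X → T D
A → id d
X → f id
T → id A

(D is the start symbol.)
T → X

To find M[T, 'f'], we find productions for T where 'f' is in the predict set (PREDICT(N → α) = (FIRST(α) \ {ε}) ∪ (FOLLOW(N) if α ⇒* ε)).

Relevant sets:
  FIRST(X) = { 'f', 'id' }

T → X: PREDICT = { 'f', 'id' }
  'f' is in predict set, so this production goes in M[T, 'f']
T → id A: PREDICT = { 'id' }

M[T, 'f'] = T → X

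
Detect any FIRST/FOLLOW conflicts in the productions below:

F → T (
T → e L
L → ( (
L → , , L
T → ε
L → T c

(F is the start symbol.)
No FIRST/FOLLOW conflicts.

Nullable non-terminals: T.

T: nullable alternative(s) T → ε; FOLLOW(T) = { '(', 'c' }
  T → e L: FIRST \ {ε} = { 'e' } — disjoint from FOLLOW(T)
  T → ε: FIRST \ {ε} = { } — this is the only nullable alternative, skip

F, L have no nullable alternative, so no FIRST/FOLLOW check is needed there.

No FIRST/FOLLOW conflicts found.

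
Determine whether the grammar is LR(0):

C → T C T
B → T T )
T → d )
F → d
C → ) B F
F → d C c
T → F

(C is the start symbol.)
A grammar is LR(0) if no state in the canonical LR(0) collection has:
  - both a shift item (dot before a terminal) and a complete item (shift-reduce conflict), or
  - two or more complete items (reduce-reduce conflict; the accept item [C' → C .] counts as a complete item here).

Augment with C' → C and build the canonical LR(0) collection (I0 = CLOSURE({[C' → . C]}), then GOTO on every symbol after a dot until no new states appear). It has 17 states:
  I0: { [C → . ) B F], [C → . T C T], [C' → . C], [F → . d C c], [F → . d], [T → . F], [T → . d )] }  — shift
  I1: { [B → . T T )], [C → ) . B F], [F → . d C c], [F → . d], [T → . F], [T → . d )] }  — shift
  I2: { [C' → C .] }  — accept
  I3: { [T → F .] }  — reduce
  I4: { [C → . ) B F], [C → . T C T], [C → T . C T], [F → . d C c], [F → . d], [T → . F], [T → . d )] }  — shift
  I5: { [C → . ) B F], [C → . T C T], [F → . d C c], [F → . d], [F → d . C c], [F → d .], [T → . F], [T → . d )], [T → d . )] }  — shift, reduce
  I6: { [B → . T T )], [C → ) . B F], [F → . d C c], [F → . d], [T → . F], [T → . d )], [T → d ) .] }  — shift, reduce
  I7: { [F → d C . c] }  — shift
  I8: { [F → d C c .] }  — reduce
  I9: { [C → ) B . F], [F → . d C c], [F → . d] }  — shift
  I10: { [B → T . T )], [F → . d C c], [F → . d], [T → . F], [T → . d )] }  — shift
  I11: { [B → T T . )] }  — shift
  I12: { [B → T T ) .] }  — reduce
  I13: { [C → ) B F .] }  — reduce
  I14: { [C → . ) B F], [C → . T C T], [F → . d C c], [F → . d], [F → d . C c], [F → d .], [T → . F], [T → . d )] }  — shift, reduce
  I15: { [C → T C . T], [F → . d C c], [F → . d], [T → . F], [T → . d )] }  — shift
  I16: { [C → T C T .] }  — reduce

Conflict in state I5:
  Shift-reduce conflict between [F → d .] and [C → . ) B F]
So the grammar is NOT LR(0).

Answer: No. Shift-reduce conflict between [F → d .] and [C → . ) B F]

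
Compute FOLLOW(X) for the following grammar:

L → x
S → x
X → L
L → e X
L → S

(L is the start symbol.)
{ $ }

To compute FOLLOW(X), find every occurrence of X on a right-hand side N → α X β: add FIRST(β) \ {ε}, and if β is empty or nullable also add FOLLOW(N). Iterate to a fixed point.

In L → e X: X is at the end, add FOLLOW(L)

The FOLLOW sets referred to above (computed the same way, to a fixed point):
  FOLLOW(L) = { $ }

Taking the union: FOLLOW(X) = { $ }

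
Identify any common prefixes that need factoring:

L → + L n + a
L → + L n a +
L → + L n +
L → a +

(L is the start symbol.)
Yes, L has productions with common prefix '+ L n'

Left-factoring is needed when two productions for the same non-terminal
share a common prefix on the right-hand side.

Productions for L:
  L → + L n + a
  L → + L n a +
  L → + L n +
  L → a +

Found common prefix '+ L n' in productions for L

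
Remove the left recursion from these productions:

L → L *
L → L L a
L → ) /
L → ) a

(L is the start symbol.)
L → ) / L'
L → ) a L'
L' → * L'
L' → L a L'
L' → ε

L is directly left-recursive. The standard transformation for
  A → A α₁ | ... | A α_m | β₁ | ... | β_n
is
  A  → β₁ A' | ... | β_n A'
  A' → α₁ A' | ... | α_m A' | ε

L → ) / becomes L → ) / L'
L → ) a becomes L → ) a L'
L → L * becomes L' → * L'
L → L L a becomes L' → L a L'
Add L' → ε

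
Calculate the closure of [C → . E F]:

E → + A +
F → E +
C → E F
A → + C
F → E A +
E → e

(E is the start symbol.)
To compute CLOSURE, for each item [A → α.Bβ] where B is a non-terminal, add [B → .γ] for all productions B → γ; repeat for the newly added items until nothing changes.

Start with: [C → . E F]
  [C → . E F] has the dot before E: add [E → . + A +], [E → . e]
No further items can be added.

CLOSURE = { [C → . E F], [E → . + A +], [E → . e] }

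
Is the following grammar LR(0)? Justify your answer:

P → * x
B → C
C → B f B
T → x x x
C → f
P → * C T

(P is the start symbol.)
A grammar is LR(0) if no state in the canonical LR(0) collection has:
  - both a shift item (dot before a terminal) and a complete item (shift-reduce conflict), or
  - two or more complete items (reduce-reduce conflict; the accept item [P' → P .] counts as a complete item here).

Augment with P' → P and build the canonical LR(0) collection (I0 = CLOSURE({[P' → . P]}), then GOTO on every symbol after a dot until no new states appear). It has 14 states:
  I0: { [P → . * C T], [P → . * x], [P' → . P] }  — shift
  I1: { [B → . C], [C → . B f B], [C → . f], [P → * . C T], [P → * . x] }  — shift
  I2: { [P' → P .] }  — accept
  I3: { [C → B . f B] }  — shift
  I4: { [B → C .], [P → * C . T], [T → . x x x] }  — shift, reduce
  I5: { [C → f .] }  — reduce
  I6: { [P → * x .] }  — reduce
  I7: { [P → * C T .] }  — reduce
  I8: { [T → x . x x] }  — shift
  I9: { [T → x x . x] }  — shift
  I10: { [T → x x x .] }  — reduce
  I11: { [B → . C], [C → . B f B], [C → . f], [C → B f . B] }  — shift
  I12: { [C → B . f B], [C → B f B .] }  — shift, reduce
  I13: { [B → C .] }  — reduce

Conflict in state I4:
  Shift-reduce conflict between [B → C .] and [T → . x x x]
So the grammar is NOT LR(0).

Answer: No. Shift-reduce conflict between [B → C .] and [T → . x x x]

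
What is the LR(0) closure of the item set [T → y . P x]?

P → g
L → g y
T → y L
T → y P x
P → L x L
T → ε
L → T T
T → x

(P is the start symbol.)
{ [L → . T T], [L → . g y], [P → . L x L], [P → . g], [T → . x], [T → . y L], [T → . y P x], [T → .], [T → y . P x] }

Start with: [T → y . P x]
  [T → y . P x] has the dot before P: add [P → . g], [P → . L x L]
  [P → . L x L] has the dot before L: add [L → . g y], [L → . T T]
  [L → . T T] has the dot before T: add [T → . y L], [T → . y P x], [T → .], [T → . x]
No further items can be added.

CLOSURE = { [L → . T T], [L → . g y], [P → . L x L], [P → . g], [T → . x], [T → . y L], [T → . y P x], [T → .], [T → y . P x] }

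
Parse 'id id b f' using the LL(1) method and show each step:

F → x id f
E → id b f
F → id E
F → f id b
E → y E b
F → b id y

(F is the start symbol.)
Stack is shown with the top on the left.

Stack     Input        Action
-----------------------------
F $       id id b f $  output F → id E
id E $    id id b f $  match 'id'
E $       id b f $     output E → id b f
id b f $  id b f $     match 'id'
b f $     b f $        match 'b'
f $       f $          match 'f'
$         $            accept

The string is accepted.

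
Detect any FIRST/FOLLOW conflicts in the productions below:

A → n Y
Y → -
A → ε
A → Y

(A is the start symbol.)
Nullable non-terminals: A.
FIRST sets used below: FIRST(Y) = { '-' }

A: nullable alternative(s) A → ε; FOLLOW(A) = { $ }
  A → n Y: FIRST \ {ε} = { 'n' } — disjoint from FOLLOW(A)
  A → ε: FIRST \ {ε} = { } — this is the only nullable alternative, skip
  A → Y: FIRST \ {ε} = { '-' } — disjoint from FOLLOW(A)

Y has no nullable alternative, so no FIRST/FOLLOW check is needed there.

No FIRST/FOLLOW conflicts found.

Answer: No FIRST/FOLLOW conflicts.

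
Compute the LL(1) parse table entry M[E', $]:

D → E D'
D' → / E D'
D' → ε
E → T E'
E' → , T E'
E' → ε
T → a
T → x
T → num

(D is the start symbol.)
To find M[E', $], we find productions for E' where $ is in the predict set (PREDICT(N → α) = (FIRST(α) \ {ε}) ∪ (FOLLOW(N) if α ⇒* ε)).

Relevant sets:
  FOLLOW(E') = { $, '/' }

E' → , T E': PREDICT = { ',' }
E' → ε: PREDICT = { $, '/' }
  $ is in predict set, so this production goes in M[E', $]

M[E', $] = E' → ε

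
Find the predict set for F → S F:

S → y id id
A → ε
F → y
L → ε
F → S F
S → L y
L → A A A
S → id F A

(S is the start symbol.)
{ 'id', 'y' }

PREDICT(F → S F) = (FIRST(RHS) \ {ε}) ∪ (FOLLOW(F) if ε ∈ FIRST(RHS), i.e. RHS ⇒* ε)
FIRST(S) = { 'id', 'y' }
FIRST(S F) = { 'id', 'y' }
ε ∉ FIRST(S F), so FOLLOW(F) is not added.
PREDICT(F → S F) = { 'id', 'y' }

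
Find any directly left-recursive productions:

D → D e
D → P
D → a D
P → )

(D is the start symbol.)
D → D e: LEFT RECURSIVE (starts with D)
D → P: starts with P
D → a D: starts with a
P → ): starts with ')'

The grammar has direct left recursion on: D.

Answer: Yes, D is left-recursive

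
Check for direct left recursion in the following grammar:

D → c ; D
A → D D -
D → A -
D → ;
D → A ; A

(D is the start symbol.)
Direct left recursion occurs when N → N α for some non-terminal N (the right-hand side begins with the left-hand side itself).

D → c ; D: starts with c
A → D D -: starts with D
D → A -: starts with A
D → ;: starts with ';'
D → A ; A: starts with A

No direct left recursion found.

Answer: No direct left recursion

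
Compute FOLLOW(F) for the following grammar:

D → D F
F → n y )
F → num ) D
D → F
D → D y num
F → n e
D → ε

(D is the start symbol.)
{ $, 'n', 'num', 'y' }

In D → D F: F is at the end, add FOLLOW(D)
In D → F: F is at the end, add FOLLOW(D)

The FOLLOW sets referred to above (computed the same way, to a fixed point):
  FOLLOW(D) = { $, 'n', 'num', 'y' }

Taking the union: FOLLOW(F) = { $, 'n', 'num', 'y' }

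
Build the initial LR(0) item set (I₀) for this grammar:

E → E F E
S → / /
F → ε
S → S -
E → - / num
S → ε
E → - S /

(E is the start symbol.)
First, augment the grammar with E' → E
I₀ = CLOSURE({ [E' → . E] }):
  [E' → . E] has the dot before E: add [E → . E F E], [E → . - / num], [E → . - S /]
No further items can be added.

I₀ = { [E → . - / num], [E → . - S /], [E → . E F E], [E' → . E] }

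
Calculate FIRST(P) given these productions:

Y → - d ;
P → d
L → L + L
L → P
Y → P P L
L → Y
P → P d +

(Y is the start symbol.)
From P → d:
  - d is a terminal: add 'd' and stop
From P → P d +:
  - P is the symbol being defined: contributes nothing new
    P is not nullable, so stop

Collecting: FIRST(P) = { 'd' }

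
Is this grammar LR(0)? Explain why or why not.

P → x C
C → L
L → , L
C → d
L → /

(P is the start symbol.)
Yes, the grammar is LR(0)

Augment with P' → P and build the canonical LR(0) collection (I0 = CLOSURE({[P' → . P]}), then GOTO on every symbol after a dot until no new states appear). It has 9 states:
  I0: { [P → . x C], [P' → . P] }  — shift
  I1: { [P' → P .] }  — accept
  I2: { [C → . L], [C → . d], [L → . , L], [L → . /], [P → x . C] }  — shift
  I3: { [L → , . L], [L → . , L], [L → . /] }  — shift
  I4: { [L → / .] }  — reduce
  I5: { [P → x C .] }  — reduce
  I6: { [C → L .] }  — reduce
  I7: { [C → d .] }  — reduce
  I8: { [L → , L .] }  — reduce

Every state is either a pure shift/goto state or contains exactly one complete item and nothing to shift — no conflicts. The grammar is LR(0).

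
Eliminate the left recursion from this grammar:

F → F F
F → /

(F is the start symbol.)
F → / F'
F' → F F'
F' → ε

F is directly left-recursive. The standard transformation for
  A → A α₁ | ... | A α_m | β₁ | ... | β_n
is
  A  → β₁ A' | ... | β_n A'
  A' → α₁ A' | ... | α_m A' | ε

F → / becomes F → / F'
F → F F becomes F' → F F'
Add F' → ε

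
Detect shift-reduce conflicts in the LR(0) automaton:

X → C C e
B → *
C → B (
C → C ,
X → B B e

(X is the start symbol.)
A shift-reduce conflict occurs when an LR(0) state has both:
  - a complete (reduce) item [A → α .] (dot at the end), and
  - a shift item [B → β . c γ] (dot before a terminal).

Augment with X' → X and build the canonical LR(0) collection (I0 = CLOSURE({[X' → . X]}), then GOTO on every symbol after a dot until no new states appear). It has 12 states:
  I0: { [B → . *], [C → . B (], [C → . C ,], [X → . B B e], [X → . C C e], [X' → . X] }  — shift
  I1: { [B → * .] }  — reduce
  I2: { [B → . *], [C → B . (], [X → B . B e] }  — shift
  I3: { [B → . *], [C → . B (], [C → . C ,], [C → C . ,], [X → C . C e] }  — shift
  I4: { [X' → X .] }  — accept
  I5: { [C → C , .] }  — reduce
  I6: { [C → B . (] }  — shift
  I7: { [C → C . ,], [X → C C . e] }  — shift
  I8: { [X → C C e .] }  — reduce
  I9: { [C → B ( .] }  — reduce
  I10: { [X → B B . e] }  — shift
  I11: { [X → B B e .] }  — reduce

No state contains both a complete item and a shift item.

Answer: No shift-reduce conflicts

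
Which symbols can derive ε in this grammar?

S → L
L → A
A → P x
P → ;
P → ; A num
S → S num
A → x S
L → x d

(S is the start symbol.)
There are no ε-productions, so no non-terminal can derive ε.
No non-terminals are nullable.

Answer: None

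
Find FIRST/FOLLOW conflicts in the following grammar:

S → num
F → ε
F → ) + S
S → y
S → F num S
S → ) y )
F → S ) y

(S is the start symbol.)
Yes. F → S ')' y with FOLLOW(F) on { 'num' }

A FIRST/FOLLOW conflict occurs when a non-terminal N has a nullable alternative N → β (β ⇒* ε) and another alternative N → α with FIRST(α) ∩ FOLLOW(N) ≠ ∅: on such a lookahead the parser cannot decide between expanding α and letting N vanish via β.

Nullable non-terminals: F.
FIRST sets used below: FIRST(S) = { ')', 'num', 'y' }

F: nullable alternative(s) F → ε; FOLLOW(F) = { 'num' }
  F → ε: FIRST \ {ε} = { } — this is the only nullable alternative, skip
  F → ) + S: FIRST \ {ε} = { ')' } — disjoint from FOLLOW(F)
  F → S ) y: FIRST \ {ε} = { ')', 'num', 'y' } — overlaps FOLLOW(F) on { 'num' }: CONFLICT

S has no nullable alternative, so no FIRST/FOLLOW check is needed there.

So the grammar has 1 FIRST/FOLLOW conflict (marked CONFLICT above).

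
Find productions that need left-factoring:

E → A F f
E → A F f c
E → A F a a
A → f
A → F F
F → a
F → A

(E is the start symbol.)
Yes, E has productions with common prefix 'A F'

Left-factoring is needed when two productions for the same non-terminal
share a common prefix on the right-hand side.

Productions for E:
  E → A F f
  E → A F f c
  E → A F a a
Productions for A:
  A → f
  A → F F
Productions for F:
  F → a
  F → A

Found common prefix 'A F' in productions for E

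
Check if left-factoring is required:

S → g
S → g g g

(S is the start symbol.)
Yes, S has productions with common prefix 'g'

Left-factoring is needed when two productions for the same non-terminal
share a common prefix on the right-hand side.

Productions for S:
  S → g
  S → g g g

Found common prefix 'g' in productions for S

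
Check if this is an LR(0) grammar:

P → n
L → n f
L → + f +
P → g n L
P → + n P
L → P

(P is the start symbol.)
No. Shift-reduce conflict between [P → n .] and [L → n . f]

A grammar is LR(0) if no state in the canonical LR(0) collection has:
  - both a shift item (dot before a terminal) and a complete item (shift-reduce conflict), or
  - two or more complete items (reduce-reduce conflict; the accept item [P' → P .] counts as a complete item here).

Augment with P' → P and build the canonical LR(0) collection (I0 = CLOSURE({[P' → . P]}), then GOTO on every symbol after a dot until no new states appear). It has 15 states:
  I0: { [P → . + n P], [P → . g n L], [P → . n], [P' → . P] }  — shift
  I1: { [P → + . n P] }  — shift
  I2: { [P' → P .] }  — accept
  I3: { [P → g . n L] }  — shift
  I4: { [P → n .] }  — reduce
  I5: { [L → . + f +], [L → . P], [L → . n f], [P → . + n P], [P → . g n L], [P → . n], [P → g n . L] }  — shift
  I6: { [L → + . f +], [P → + . n P] }  — shift
  I7: { [P → g n L .] }  — reduce
  I8: { [L → P .] }  — reduce
  I9: { [L → n . f], [P → n .] }  — shift, reduce
  I10: { [L → n f .] }  — reduce
  I11: { [L → + f . +] }  — shift
  I12: { [P → + n . P], [P → . + n P], [P → . g n L], [P → . n] }  — shift
  I13: { [P → + n P .] }  — reduce
  I14: { [L → + f + .] }  — reduce

Conflict in state I9:
  Shift-reduce conflict between [P → n .] and [L → n . f]
So the grammar is NOT LR(0).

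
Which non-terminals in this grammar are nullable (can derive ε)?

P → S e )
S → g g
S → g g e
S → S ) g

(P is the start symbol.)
None

There are no ε-productions, so no non-terminal can derive ε.
No non-terminals are nullable.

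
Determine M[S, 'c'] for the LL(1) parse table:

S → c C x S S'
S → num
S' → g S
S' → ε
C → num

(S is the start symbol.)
To find M[S, 'c'], we find productions for S where 'c' is in the predict set (PREDICT(N → α) = (FIRST(α) \ {ε}) ∪ (FOLLOW(N) if α ⇒* ε)).

S → c C x S S': PREDICT = { 'c' }
  'c' is in predict set, so this production goes in M[S, 'c']
S → num: PREDICT = { 'num' }

M[S, 'c'] = S → c C x S S'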